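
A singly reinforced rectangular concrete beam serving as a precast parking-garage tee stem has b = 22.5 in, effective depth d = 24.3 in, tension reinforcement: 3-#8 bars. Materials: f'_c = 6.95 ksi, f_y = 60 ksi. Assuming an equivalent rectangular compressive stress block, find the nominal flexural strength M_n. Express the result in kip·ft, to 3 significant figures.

M_n ≈ 282 kip·ft

A_s = 3 × 0.79 = 2.37 in².
T = A_s f_y = 2.37 × 60 = 142.2 kips.
a = T/(0.85 f'_c b) = 142.2/(0.85 × 6.95 × 22.5) = 1.070 in.
M_n = T(d − a/2) = 142.2 × (24.3 − 0.535) = 3379.4 kip·in = 3379.4/12 = 281.62 kip·ft.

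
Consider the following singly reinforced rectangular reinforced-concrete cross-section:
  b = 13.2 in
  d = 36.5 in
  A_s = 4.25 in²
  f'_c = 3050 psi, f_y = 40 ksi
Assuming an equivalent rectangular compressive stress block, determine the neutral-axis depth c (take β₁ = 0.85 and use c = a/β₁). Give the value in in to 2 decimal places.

c ≈ 5.84 in

T = A_s f_y = 4.25 × 40 = 170 kips.
a = T/(0.85 f'_c b) = 170/(0.85 × 3.05 × 13.2) = 4.9677 in.
With β₁ = 0.85, c = a/β₁ = 4.9677/0.85 = 5.84 in.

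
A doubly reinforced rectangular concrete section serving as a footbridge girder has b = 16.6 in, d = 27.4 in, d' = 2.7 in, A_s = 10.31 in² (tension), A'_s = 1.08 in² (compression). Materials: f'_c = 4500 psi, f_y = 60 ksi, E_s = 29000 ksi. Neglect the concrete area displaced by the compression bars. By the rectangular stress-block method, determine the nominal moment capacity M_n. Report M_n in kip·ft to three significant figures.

Assume both steels yield.
a = (A_s − A'_s) f_y/(0.85 f'_c b) = (10.31 − 1.08) × 60/(0.85 × 4.5 × 16.6) = 8.722 in.
c = a/β₁ = 8.722/0.825 = 10.572 in; ε'_s = 0.003(c − d')/c = 0.0022 ≥ ε_y = 0.0021, so the compression steel yields.
M_n = (A_s − A'_s) f_y (d − a/2) + A'_s f_y (d − d') = 553.8 × (27.4 − 4.361) + 64.8 × (27.4 − 2.7) = 12759.0 + 1600.6 = 14359.6 kip·in = 14359.6/12 = 1196.63 kip·ft.

M_n ≈ 1200 kip·ft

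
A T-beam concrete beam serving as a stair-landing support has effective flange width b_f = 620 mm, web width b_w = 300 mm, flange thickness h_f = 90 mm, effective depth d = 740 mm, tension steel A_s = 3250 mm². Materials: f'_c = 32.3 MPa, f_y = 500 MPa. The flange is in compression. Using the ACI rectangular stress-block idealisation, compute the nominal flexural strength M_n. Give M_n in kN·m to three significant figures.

Tension: T = A_s f_y = 3250 × 500 = 1625000 N.
Try a within the flange: a = T/(0.85 f'_c b_f) = 1625000/(0.85 × 32.3 × 620) = 95.46 mm.
a = 95.46 > h_f = 90 mm: the block extends into the web. Split into flange-overhang and web parts.
C_f = 0.85 f'_c (b_f − b_w) h_f = 0.85 × 32.3 × (620 − 300) × 90 = 790704 N.
Remaining web compression depth: a_w = (T − C_f)/(0.85 f'_c b_w) = (1625000 − 790704)/(0.85 × 32.3 × 300) = 101.29 mm.
M_n = C_f(d − h_f/2) + (T − C_f)(d − a_w/2) = 790704 × (740 − 45) + 834296 × (740 − 50.645) = 549.54 + 575.13 = 1124.67 × 10⁶ N·mm.
M_n = 1124.67 kN·m.

M_n ≈ 1120 kN·m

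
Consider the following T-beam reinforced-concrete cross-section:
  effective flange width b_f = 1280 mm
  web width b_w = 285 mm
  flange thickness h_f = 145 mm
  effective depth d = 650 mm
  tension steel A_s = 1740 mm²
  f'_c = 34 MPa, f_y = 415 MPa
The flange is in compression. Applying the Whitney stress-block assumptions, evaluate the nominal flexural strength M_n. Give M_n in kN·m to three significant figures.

M_n ≈ 462 kN·m

Tension: T = A_s f_y = 1740 × 415 = 722100 N.
Try a within the flange: a = T/(0.85 f'_c b_f) = 722100/(0.85 × 34 × 1280) = 19.52 mm.
Since a = 19.52 ≤ h_f = 145 mm, the stress block lies entirely in the flange; analyse as a rectangular beam of width b_f.
M_n = T(d − a/2) = 722100 × (650 − 9.76) = 462.32 × 10⁶ N·mm.
M_n = 462.32 kN·m.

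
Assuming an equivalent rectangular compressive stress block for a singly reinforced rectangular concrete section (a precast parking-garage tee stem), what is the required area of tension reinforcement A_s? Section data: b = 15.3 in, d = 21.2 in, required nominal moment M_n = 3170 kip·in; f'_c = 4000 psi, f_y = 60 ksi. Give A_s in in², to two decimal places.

A_s ≈ 2.69 in²

From M_n = 0.85 f'_c a b (d − a/2):
a = d − √(d² − 2M_n/(0.85 f'_c b)) = 21.2 − √(21.2² − 2 × 3170/(0.85 × 4 × 15.3)) = 3.101 in.
A_s = 0.85 f'_c a b / f_y = 0.85 × 4 × 3.101 × 15.3 / 60 = 2.689 in².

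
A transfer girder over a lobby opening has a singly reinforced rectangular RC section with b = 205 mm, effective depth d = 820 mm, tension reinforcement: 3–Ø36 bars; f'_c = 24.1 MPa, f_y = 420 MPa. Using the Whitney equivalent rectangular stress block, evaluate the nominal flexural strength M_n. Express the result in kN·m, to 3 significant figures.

M_n ≈ 856 kN·m

A_s = 3 × 1018 = 3054 mm².
T = A_s f_y = 3054 × 420 = 1282680 N = 1282.68 kN.
From C = T: a = T/(0.85 f'_c b) = 1282680/(0.85 × 24.1 × 205) = 305.44 mm.
M_n = T(d − a/2) = 1282.68 kN × (820 − 152.72) mm = 855.91 kN·m.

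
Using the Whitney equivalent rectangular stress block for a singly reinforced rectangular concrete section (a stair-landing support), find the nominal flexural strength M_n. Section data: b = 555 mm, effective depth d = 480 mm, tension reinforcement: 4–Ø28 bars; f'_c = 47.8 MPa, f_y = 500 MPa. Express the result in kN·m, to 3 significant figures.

M_n ≈ 558 kN·m

A_s = 4 × 616 = 2464 mm².
T = A_s f_y = 2464 × 500 = 1232000 N = 1232 kN.
From C = T: a = T/(0.85 f'_c b) = 1232000/(0.85 × 47.8 × 555) = 54.63 mm.
M_n = T(d − a/2) = 1232 kN × (480 − 27.315) mm = 557.71 kN·m.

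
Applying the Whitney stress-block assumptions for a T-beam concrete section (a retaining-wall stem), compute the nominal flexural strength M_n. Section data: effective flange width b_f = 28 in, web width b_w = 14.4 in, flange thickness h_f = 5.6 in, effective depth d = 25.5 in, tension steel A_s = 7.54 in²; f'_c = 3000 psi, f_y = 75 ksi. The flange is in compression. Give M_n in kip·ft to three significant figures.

Tension: T = A_s f_y = 7.54 × 75 = 565.5 kips.
Try a within the flange: a = T/(0.85 f'_c b_f) = 565.5/(0.85 × 3 × 28) = 7.920 in.
a = 7.920 > h_f = 5.6 in: the block extends into the web. Split into flange-overhang and web parts.
C_f = 0.85 f'_c (b_f − b_w) h_f = 0.85 × 3 × (28 − 14.4) × 5.6 = 194.2 kips.
Remaining web compression depth: a_w = (T − C_f)/(0.85 f'_c b_w) = (565.5 − 194.2)/(0.85 × 3 × 14.4) = 10.112 in.
M_n = C_f(d − h_f/2) + (T − C_f)(d − a_w/2) = 194.2 × (25.5 − 2.8) + 371.3 × (25.5 − 5.056) = 4408.3 + 7590.9 = 11999.2 kip·in.
M_n = 11999.2/12 = 999.93 kip·ft.

M_n ≈ 1000 kip·ft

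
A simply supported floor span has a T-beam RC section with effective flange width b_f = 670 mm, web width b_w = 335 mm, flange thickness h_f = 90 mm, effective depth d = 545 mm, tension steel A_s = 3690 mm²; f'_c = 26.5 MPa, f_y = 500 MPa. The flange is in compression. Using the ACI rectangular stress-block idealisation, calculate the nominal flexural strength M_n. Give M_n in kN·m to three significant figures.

M_n ≈ 885 kN·m

Tension: T = A_s f_y = 3690 × 500 = 1845000 N.
Try a within the flange: a = T/(0.85 f'_c b_f) = 1845000/(0.85 × 26.5 × 670) = 122.25 mm.
a = 122.25 > h_f = 90 mm: the block extends into the web. Split into flange-overhang and web parts.
C_f = 0.85 f'_c (b_f − b_w) h_f = 0.85 × 26.5 × (670 − 335) × 90 = 679129 N.
Remaining web compression depth: a_w = (T − C_f)/(0.85 f'_c b_w) = (1845000 − 679129)/(0.85 × 26.5 × 335) = 154.50 mm.
M_n = C_f(d − h_f/2) + (T − C_f)(d − a_w/2) = 679129 × (545 − 45) + 1165871 × (545 − 77.25) = 339.56 + 545.34 = 884.90 × 10⁶ N·mm.
M_n = 884.90 kN·m.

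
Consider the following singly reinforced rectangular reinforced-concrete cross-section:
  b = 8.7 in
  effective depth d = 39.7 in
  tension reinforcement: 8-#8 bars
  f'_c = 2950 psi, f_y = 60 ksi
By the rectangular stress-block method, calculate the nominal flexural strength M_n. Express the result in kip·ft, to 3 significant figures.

A_s = 8 × 0.79 = 6.32 in².
T = A_s f_y = 6.32 × 60 = 379.2 kips.
a = T/(0.85 f'_c b) = 379.2/(0.85 × 2.95 × 8.7) = 17.382 in.
M_n = T(d − a/2) = 379.2 × (39.7 − 8.691) = 11758.6 kip·in = 11758.6/12 = 979.88 kip·ft.

M_n ≈ 980 kip·ft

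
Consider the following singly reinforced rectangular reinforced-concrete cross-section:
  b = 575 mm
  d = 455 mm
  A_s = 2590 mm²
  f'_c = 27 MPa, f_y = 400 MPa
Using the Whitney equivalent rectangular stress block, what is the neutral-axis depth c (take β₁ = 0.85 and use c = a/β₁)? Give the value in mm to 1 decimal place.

c ≈ 92.4 mm

T = A_s f_y = 2590 × 400 = 1036000 N = 1036 kN.
Setting C = 0.85 f'_c a b equal to T: a = 1036000/(0.85 × 27 × 575) = 78.507 mm.
With β₁ = 0.85, c = a/β₁ = 78.507/0.85 = 92.4 mm.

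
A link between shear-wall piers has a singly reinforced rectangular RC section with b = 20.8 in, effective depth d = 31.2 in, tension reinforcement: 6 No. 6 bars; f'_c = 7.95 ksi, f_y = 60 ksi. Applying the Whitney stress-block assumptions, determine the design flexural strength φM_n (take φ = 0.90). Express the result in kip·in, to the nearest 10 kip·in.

φM_n ≈ 4370 kip·in

A_s = 6 × 0.44 = 2.64 in².
T = A_s f_y = 2.64 × 60 = 158.4 kips.
a = T/(0.85 f'_c b) = 158.4/(0.85 × 7.95 × 20.8) = 1.127 in.
M_n = T(d − a/2) = 158.4 × (31.2 − 0.5635) = 4852.8 kip·in.
φM_n = 0.90 × 4852.8 = 4367.5 kip·in.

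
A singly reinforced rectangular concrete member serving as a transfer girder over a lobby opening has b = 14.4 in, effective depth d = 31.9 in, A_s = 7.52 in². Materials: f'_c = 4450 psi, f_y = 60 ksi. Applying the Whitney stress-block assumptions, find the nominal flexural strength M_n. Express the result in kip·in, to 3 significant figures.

T = A_s f_y = 7.52 × 60 = 451.2 kips.
a = T/(0.85 f'_c b) = 451.2/(0.85 × 4.45 × 14.4) = 8.284 in.
M_n = T(d − a/2) = 451.2 × (31.9 − 4.142) = 12524.4 kip·in.

M_n ≈ 12500 kip·in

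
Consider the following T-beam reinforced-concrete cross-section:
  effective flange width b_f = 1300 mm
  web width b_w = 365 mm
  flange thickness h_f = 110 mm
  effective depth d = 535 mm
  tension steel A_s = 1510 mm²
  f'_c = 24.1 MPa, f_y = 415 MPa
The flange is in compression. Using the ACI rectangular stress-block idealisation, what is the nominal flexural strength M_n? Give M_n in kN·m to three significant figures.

Tension: T = A_s f_y = 1510 × 415 = 626650 N.
Try a within the flange: a = T/(0.85 f'_c b_f) = 626650/(0.85 × 24.1 × 1300) = 23.53 mm.
Since a = 23.53 ≤ h_f = 110 mm, the stress block lies entirely in the flange; analyse as a rectangular beam of width b_f.
M_n = T(d − a/2) = 626650 × (535 − 11.765) = 327.89 × 10⁶ N·mm.
M_n = 327.89 kN·m.

M_n ≈ 328 kN·m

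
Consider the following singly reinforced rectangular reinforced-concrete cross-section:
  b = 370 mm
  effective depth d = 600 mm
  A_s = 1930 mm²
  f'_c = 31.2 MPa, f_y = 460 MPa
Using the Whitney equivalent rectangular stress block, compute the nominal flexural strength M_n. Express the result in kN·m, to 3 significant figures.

T = A_s f_y = 1930 × 460 = 887800 N = 887.8 kN.
From C = T: a = T/(0.85 f'_c b) = 887800/(0.85 × 31.2 × 370) = 90.48 mm.
M_n = T(d − a/2) = 887.8 kN × (600 − 45.24) mm = 492.52 kN·m.

M_n ≈ 493 kN·m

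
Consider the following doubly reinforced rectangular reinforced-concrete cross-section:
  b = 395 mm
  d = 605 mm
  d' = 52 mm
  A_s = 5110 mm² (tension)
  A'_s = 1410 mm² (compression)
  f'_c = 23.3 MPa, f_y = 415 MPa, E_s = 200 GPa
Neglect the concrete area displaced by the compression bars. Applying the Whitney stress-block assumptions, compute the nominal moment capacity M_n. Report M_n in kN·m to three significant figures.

M_n ≈ 1100 kN·m

Assume both tension and compression steel yield.
Net tension couple steel: A_s − A'_s = 3700 mm².
a = (A_s − A'_s) f_y / (0.85 f'_c b) = 1535500/(0.85 × 23.3 × 395) = 196.28 mm.
c = a/β₁ = 196.28/0.85 = 230.92 mm; ε'_s = 0.003(c − d')/c = 0.0023 ≥ f_y/E_s = 0.0021, so compression steel does yield.
M_n = (A_s − A'_s) f_y (d − a/2) + A'_s f_y (d − d') = [1535500 × (605 − 98.14) + 585150 × (605 − 52)] × 10⁻⁶ = 778.28 + 323.59 = 1101.87 kN·m.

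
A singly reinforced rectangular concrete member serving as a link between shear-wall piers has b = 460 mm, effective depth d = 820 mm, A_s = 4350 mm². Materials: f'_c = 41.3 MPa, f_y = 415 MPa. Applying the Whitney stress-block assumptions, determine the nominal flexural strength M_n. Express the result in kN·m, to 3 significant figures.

M_n ≈ 1380 kN·m

T = A_s f_y = 4350 × 415 = 1805250 N = 1805.25 kN.
From C = T: a = T/(0.85 f'_c b) = 1805250/(0.85 × 41.3 × 460) = 111.79 mm.
M_n = T(d − a/2) = 1805.25 kN × (820 − 55.895) mm = 1379.40 kN·m.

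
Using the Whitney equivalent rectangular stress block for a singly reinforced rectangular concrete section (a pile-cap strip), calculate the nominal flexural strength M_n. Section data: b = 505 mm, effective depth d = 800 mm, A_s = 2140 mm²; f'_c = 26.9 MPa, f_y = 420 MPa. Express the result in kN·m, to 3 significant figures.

M_n ≈ 684 kN·m

T = A_s f_y = 2140 × 420 = 898800 N = 898.8 kN.
From C = T: a = T/(0.85 f'_c b) = 898800/(0.85 × 26.9 × 505) = 77.84 mm.
M_n = T(d − a/2) = 898.8 kN × (800 − 38.92) mm = 684.06 kN·m.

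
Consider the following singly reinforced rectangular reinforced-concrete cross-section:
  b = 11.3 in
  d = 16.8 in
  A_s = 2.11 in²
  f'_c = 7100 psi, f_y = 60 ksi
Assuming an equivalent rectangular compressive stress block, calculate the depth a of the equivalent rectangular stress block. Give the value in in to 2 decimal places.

T = A_s f_y = 2.11 × 60 = 126.6 kips.
a = T/(0.85 f'_c b) = 126.6/(0.85 × 7.1 × 11.3) = 1.86 in.

a ≈ 1.86 in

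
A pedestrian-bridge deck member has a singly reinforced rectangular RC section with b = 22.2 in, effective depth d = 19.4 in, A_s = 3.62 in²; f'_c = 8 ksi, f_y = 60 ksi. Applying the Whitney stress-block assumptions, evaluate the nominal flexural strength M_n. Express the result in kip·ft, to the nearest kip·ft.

T = A_s f_y = 3.62 × 60 = 217.2 kips.
a = T/(0.85 f'_c b) = 217.2/(0.85 × 8 × 22.2) = 1.439 in.
M_n = T(d − a/2) = 217.2 × (19.4 − 0.7195) = 4057.4 kip·in = 4057.4/12 = 338.12 kip·ft.

M_n ≈ 338 kip·ft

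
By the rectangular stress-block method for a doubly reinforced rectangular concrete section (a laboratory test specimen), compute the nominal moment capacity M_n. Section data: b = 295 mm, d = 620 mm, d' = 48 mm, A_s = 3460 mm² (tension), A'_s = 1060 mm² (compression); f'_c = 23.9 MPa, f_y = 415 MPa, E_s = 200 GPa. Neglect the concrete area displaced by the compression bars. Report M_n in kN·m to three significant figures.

Assume both tension and compression steel yield.
Net tension couple steel: A_s − A'_s = 2400 mm².
a = (A_s − A'_s) f_y / (0.85 f'_c b) = 996000/(0.85 × 23.9 × 295) = 166.20 mm.
c = a/β₁ = 166.20/0.85 = 195.53 mm; ε'_s = 0.003(c − d')/c = 0.0023 ≥ f_y/E_s = 0.0021, so compression steel does yield.
M_n = (A_s − A'_s) f_y (d − a/2) + A'_s f_y (d − d') = [996000 × (620 − 83.1) + 439900 × (620 − 48)] × 10⁻⁶ = 534.75 + 251.62 = 786.37 kN·m.

M_n ≈ 786 kN·m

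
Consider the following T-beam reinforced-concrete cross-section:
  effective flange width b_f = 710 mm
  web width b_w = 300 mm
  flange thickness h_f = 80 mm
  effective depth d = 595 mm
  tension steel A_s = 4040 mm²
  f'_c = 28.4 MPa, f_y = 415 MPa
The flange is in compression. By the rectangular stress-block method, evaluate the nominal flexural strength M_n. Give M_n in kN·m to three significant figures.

M_n ≈ 912 kN·m

Tension: T = A_s f_y = 4040 × 415 = 1676600 N.
Try a within the flange: a = T/(0.85 f'_c b_f) = 1676600/(0.85 × 28.4 × 710) = 97.82 mm.
a = 97.82 > h_f = 80 mm: the block extends into the web. Split into flange-overhang and web parts.
C_f = 0.85 f'_c (b_f − b_w) h_f = 0.85 × 28.4 × (710 − 300) × 80 = 791792 N.
Remaining web compression depth: a_w = (T − C_f)/(0.85 f'_c b_w) = (1676600 − 791792)/(0.85 × 28.4 × 300) = 122.18 mm.
M_n = C_f(d − h_f/2) + (T − C_f)(d − a_w/2) = 791792 × (595 − 40) + 884808 × (595 − 61.09) = 439.44 + 472.41 = 911.85 × 10⁶ N·mm.
M_n = 911.85 kN·m.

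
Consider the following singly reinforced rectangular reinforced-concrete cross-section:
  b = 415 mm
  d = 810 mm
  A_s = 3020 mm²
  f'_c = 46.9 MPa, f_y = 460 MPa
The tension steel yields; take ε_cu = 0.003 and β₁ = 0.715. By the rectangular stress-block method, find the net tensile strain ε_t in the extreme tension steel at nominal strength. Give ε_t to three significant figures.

a = A_s f_y/(0.85 f'_c b) = 83.97 mm.
β₁ = 0.715, so c = a/β₁ = 83.97/0.715 = 117.44 mm.
From the linear strain diagram with ε_cu = 0.003: ε_t = 0.003 (d − c)/c = 0.003 × (810 − 117.44)/117.44 = 0.0177.
Since ε_t ≥ 0.005, the section is tension-controlled.

ε_t ≈ 0.0177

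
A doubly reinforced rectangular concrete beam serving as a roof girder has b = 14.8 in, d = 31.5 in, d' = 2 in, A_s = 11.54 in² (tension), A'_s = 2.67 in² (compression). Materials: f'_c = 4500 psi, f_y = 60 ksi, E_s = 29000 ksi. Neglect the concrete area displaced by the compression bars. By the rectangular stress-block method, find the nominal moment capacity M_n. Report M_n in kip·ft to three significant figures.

M_n ≈ 1580 kip·ft

Assume both steels yield.
a = (A_s − A'_s) f_y/(0.85 f'_c b) = (11.54 − 2.67) × 60/(0.85 × 4.5 × 14.8) = 9.401 in.
c = a/β₁ = 9.401/0.825 = 11.395 in; ε'_s = 0.003(c − d')/c = 0.0025 ≥ ε_y = 0.0021, so the compression steel yields.
M_n = (A_s − A'_s) f_y (d − a/2) + A'_s f_y (d − d') = 532.2 × (31.5 − 4.7005) + 160.2 × (31.5 − 2) = 14262.7 + 4725.9 = 18988.6 kip·in = 18988.6/12 = 1582.38 kip·ft.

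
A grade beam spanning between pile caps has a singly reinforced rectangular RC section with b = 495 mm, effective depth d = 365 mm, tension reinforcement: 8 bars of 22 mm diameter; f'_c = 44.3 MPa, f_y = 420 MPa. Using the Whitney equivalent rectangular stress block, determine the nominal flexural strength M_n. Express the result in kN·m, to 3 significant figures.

A_s = 8 × 380 = 3040 mm².
T = A_s f_y = 3040 × 420 = 1276800 N = 1276.8 kN.
From C = T: a = T/(0.85 f'_c b) = 1276800/(0.85 × 44.3 × 495) = 68.50 mm.
M_n = T(d − a/2) = 1276.8 kN × (365 − 34.25) mm = 422.30 kN·m.

M_n ≈ 422 kN·m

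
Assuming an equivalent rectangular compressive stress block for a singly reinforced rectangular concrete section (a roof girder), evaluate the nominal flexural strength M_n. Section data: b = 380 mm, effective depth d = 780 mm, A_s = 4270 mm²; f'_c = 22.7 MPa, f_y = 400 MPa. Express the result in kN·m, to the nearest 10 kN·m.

T = A_s f_y = 4270 × 400 = 1708000 N = 1708 kN.
From C = T: a = T/(0.85 f'_c b) = 1708000/(0.85 × 22.7 × 380) = 232.95 mm.
M_n = T(d − a/2) = 1708 kN × (780 − 116.475) mm = 1133.30 kN·m.

M_n ≈ 1130 kN·m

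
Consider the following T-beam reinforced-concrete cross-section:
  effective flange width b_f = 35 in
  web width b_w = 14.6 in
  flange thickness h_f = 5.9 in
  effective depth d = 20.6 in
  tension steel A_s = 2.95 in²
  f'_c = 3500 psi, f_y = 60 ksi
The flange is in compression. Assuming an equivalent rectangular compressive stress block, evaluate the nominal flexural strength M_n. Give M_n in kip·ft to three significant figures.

M_n ≈ 291 kip·ft

Tension: T = A_s f_y = 2.95 × 60 = 177 kips.
Try a within the flange: a = T/(0.85 f'_c b_f) = 177/(0.85 × 3.5 × 35) = 1.700 in.
Since a = 1.700 ≤ h_f = 5.9 in, the stress block lies entirely in the flange; analyse as a rectangular beam of width b_f.
M_n = T(d − a/2) = 177 × (20.6 − 0.85) = 3495.8 kip·in.
M_n = 3495.8/12 = 291.32 kip·ft.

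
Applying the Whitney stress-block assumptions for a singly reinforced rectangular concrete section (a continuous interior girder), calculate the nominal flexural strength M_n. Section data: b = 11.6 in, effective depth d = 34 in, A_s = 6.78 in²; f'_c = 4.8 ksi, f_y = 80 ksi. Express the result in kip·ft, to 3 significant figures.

T = A_s f_y = 6.78 × 80 = 542.4 kips.
a = T/(0.85 f'_c b) = 542.4/(0.85 × 4.8 × 11.6) = 11.460 in.
M_n = T(d − a/2) = 542.4 × (34 − 5.73) = 15333.6 kip·in = 15333.6/12 = 1277.80 kip·ft.

M_n ≈ 1280 kip·ft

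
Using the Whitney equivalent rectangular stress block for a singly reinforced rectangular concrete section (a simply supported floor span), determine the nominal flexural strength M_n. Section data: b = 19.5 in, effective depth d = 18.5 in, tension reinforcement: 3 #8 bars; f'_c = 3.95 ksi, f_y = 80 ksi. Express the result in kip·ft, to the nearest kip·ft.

M_n ≈ 269 kip·ft

A_s = 3 × 0.79 = 2.37 in².
T = A_s f_y = 2.37 × 80 = 189.6 kips.
a = T/(0.85 f'_c b) = 189.6/(0.85 × 3.95 × 19.5) = 2.896 in.
M_n = T(d − a/2) = 189.6 × (18.5 − 1.448) = 3233.1 kip·in = 3233.1/12 = 269.43 kip·ft.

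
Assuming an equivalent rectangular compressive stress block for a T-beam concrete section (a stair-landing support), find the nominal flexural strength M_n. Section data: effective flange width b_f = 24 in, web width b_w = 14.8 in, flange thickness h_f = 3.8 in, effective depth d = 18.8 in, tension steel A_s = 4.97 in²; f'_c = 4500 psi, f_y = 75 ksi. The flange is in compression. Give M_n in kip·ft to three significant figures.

M_n ≈ 521 kip·ft

Tension: T = A_s f_y = 4.97 × 75 = 372.75 kips.
Try a within the flange: a = T/(0.85 f'_c b_f) = 372.75/(0.85 × 4.5 × 24) = 4.060 in.
a = 4.060 > h_f = 3.8 in: the block extends into the web. Split into flange-overhang and web parts.
C_f = 0.85 f'_c (b_f − b_w) h_f = 0.85 × 4.5 × (24 − 14.8) × 3.8 = 133.7 kips.
Remaining web compression depth: a_w = (T − C_f)/(0.85 f'_c b_w) = (372.75 − 133.7)/(0.85 × 4.5 × 14.8) = 4.223 in.
M_n = C_f(d − h_f/2) + (T − C_f)(d − a_w/2) = 133.7 × (18.8 − 1.9) + 239.05 × (18.8 − 2.1115) = 2259.5 + 3989.4 = 6248.9 kip·in.
M_n = 6248.9/12 = 520.74 kip·ft.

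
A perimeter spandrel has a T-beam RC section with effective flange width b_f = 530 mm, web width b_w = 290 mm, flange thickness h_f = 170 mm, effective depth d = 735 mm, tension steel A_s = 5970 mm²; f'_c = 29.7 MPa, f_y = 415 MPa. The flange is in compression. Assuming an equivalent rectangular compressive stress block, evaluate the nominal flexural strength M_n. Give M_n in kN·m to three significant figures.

Tension: T = A_s f_y = 5970 × 415 = 2477550 N.
Try a within the flange: a = T/(0.85 f'_c b_f) = 2477550/(0.85 × 29.7 × 530) = 185.17 mm.
a = 185.17 > h_f = 170 mm: the block extends into the web. Split into flange-overhang and web parts.
C_f = 0.85 f'_c (b_f − b_w) h_f = 0.85 × 29.7 × (530 − 290) × 170 = 1029996 N.
Remaining web compression depth: a_w = (T − C_f)/(0.85 f'_c b_w) = (2477550 − 1029996)/(0.85 × 29.7 × 290) = 197.72 mm.
M_n = C_f(d − h_f/2) + (T − C_f)(d − a_w/2) = 1029996 × (735 − 85) + 1447554 × (735 − 98.86) = 669.50 + 920.85 = 1590.35 × 10⁶ N·mm.
M_n = 1590.35 kN·m.

M_n ≈ 1590 kN·m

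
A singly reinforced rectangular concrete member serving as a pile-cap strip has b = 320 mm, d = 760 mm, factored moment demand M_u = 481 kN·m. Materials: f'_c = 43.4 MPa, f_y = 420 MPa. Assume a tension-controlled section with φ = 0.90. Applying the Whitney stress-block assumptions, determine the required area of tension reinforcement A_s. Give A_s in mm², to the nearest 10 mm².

M_n = M_u/φ = 481/0.90 = 534.444 kN·m.
With M_n = 0.85 f'_c a b (d − a/2), solve the quadratic for a:
a = d − √(d² − 2M_n/(0.85 f'_c b)) = 760 − √(760² − 2 × 534.444×10⁶/(0.85 × 43.4 × 320)) = 62.11 mm.
A_s = 0.85 f'_c a b / f_y = 0.85 × 43.4 × 62.11 × 320 / 420 = 1745.7 mm².

A_s ≈ 1750 mm²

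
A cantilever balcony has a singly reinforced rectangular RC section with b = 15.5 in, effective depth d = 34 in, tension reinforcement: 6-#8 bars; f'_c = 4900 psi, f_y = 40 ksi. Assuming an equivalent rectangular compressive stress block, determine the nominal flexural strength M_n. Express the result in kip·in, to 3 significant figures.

M_n ≈ 6170 kip·in

A_s = 6 × 0.79 = 4.74 in².
T = A_s f_y = 4.74 × 40 = 189.6 kips.
a = T/(0.85 f'_c b) = 189.6/(0.85 × 4.9 × 15.5) = 2.937 in.
M_n = T(d − a/2) = 189.6 × (34 − 1.4685) = 6168.0 kip·in.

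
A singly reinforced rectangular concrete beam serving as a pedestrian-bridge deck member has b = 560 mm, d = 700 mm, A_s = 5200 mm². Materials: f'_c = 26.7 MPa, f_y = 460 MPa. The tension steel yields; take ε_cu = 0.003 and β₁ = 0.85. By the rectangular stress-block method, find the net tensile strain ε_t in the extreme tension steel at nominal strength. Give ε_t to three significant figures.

a = A_s f_y/(0.85 f'_c b) = 188.21 mm.
β₁ = 0.85, so c = a/β₁ = 188.21/0.85 = 221.42 mm.
From the linear strain diagram with ε_cu = 0.003: ε_t = 0.003 (d − c)/c = 0.003 × (700 − 221.42)/221.42 = 0.00648.
Since ε_t ≥ 0.005, the section is tension-controlled.

ε_t ≈ 0.00648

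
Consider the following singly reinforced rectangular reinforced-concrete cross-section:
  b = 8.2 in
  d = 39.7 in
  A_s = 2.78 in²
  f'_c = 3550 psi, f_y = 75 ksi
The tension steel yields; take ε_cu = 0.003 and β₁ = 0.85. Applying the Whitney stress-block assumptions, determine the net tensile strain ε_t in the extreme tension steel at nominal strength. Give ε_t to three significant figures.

ε_t ≈ 0.00901

a = A_s f_y/(0.85 f'_c b) = 8.426 in.
β₁ = 0.85, so c = a/β₁ = 8.426/0.85 = 9.913 in.
From the linear strain diagram with ε_cu = 0.003: ε_t = 0.003 (d − c)/c = 0.003 × (39.7 − 9.913)/9.913 = 0.00901.
Since ε_t ≥ 0.005, the section is tension-controlled.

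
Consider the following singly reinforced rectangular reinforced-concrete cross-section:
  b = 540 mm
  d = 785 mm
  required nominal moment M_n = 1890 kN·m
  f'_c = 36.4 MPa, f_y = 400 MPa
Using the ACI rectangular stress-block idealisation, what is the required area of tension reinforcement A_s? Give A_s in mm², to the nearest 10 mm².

With M_n = 0.85 f'_c a b (d − a/2), solve the quadratic for a:
a = d − √(d² − 2M_n/(0.85 f'_c b)) = 785 − √(785² − 2 × 1890×10⁶/(0.85 × 36.4 × 540)) = 160.52 mm.
A_s = 0.85 f'_c a b / f_y = 0.85 × 36.4 × 160.52 × 540 / 400 = 6704.8 mm².

A_s ≈ 6700 mm²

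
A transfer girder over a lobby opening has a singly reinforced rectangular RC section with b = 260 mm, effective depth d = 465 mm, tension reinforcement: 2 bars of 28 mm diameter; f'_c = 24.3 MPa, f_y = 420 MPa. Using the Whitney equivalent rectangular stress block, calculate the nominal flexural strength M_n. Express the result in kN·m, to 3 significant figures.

A_s = 2 × 616 = 1232 mm².
T = A_s f_y = 1232 × 420 = 517440 N = 517.44 kN.
From C = T: a = T/(0.85 f'_c b) = 517440/(0.85 × 24.3 × 260) = 96.35 mm.
M_n = T(d − a/2) = 517.44 kN × (465 − 48.175) mm = 215.68 kN·m.

M_n ≈ 216 kN·m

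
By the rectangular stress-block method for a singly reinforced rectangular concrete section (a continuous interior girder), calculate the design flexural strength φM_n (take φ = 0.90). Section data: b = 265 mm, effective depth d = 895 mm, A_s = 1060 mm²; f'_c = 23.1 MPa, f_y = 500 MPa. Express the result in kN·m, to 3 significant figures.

φM_n ≈ 403 kN·m

T = A_s f_y = 1060 × 500 = 530000 N = 530 kN.
From C = T: a = T/(0.85 f'_c b) = 530000/(0.85 × 23.1 × 265) = 101.86 mm.
M_n = T(d − a/2) = 530 kN × (895 − 50.93) mm = 447.36 kN·m.
φM_n = 0.90 × 447.36 = 402.62 kN·m.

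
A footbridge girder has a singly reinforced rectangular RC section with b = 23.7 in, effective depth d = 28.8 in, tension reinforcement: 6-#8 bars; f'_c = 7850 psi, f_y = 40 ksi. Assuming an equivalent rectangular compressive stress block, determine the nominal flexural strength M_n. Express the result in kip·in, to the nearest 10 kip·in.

M_n ≈ 5350 kip·in

A_s = 6 × 0.79 = 4.74 in².
T = A_s f_y = 4.74 × 40 = 189.6 kips.
a = T/(0.85 f'_c b) = 189.6/(0.85 × 7.85 × 23.7) = 1.199 in.
M_n = T(d − a/2) = 189.6 × (28.8 − 0.5995) = 5346.8 kip·in.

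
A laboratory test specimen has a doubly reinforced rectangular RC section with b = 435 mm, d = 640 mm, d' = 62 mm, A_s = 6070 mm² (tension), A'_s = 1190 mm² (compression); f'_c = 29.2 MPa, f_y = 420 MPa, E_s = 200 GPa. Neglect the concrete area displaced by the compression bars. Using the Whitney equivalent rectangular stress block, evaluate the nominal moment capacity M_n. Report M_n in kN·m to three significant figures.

Assume both tension and compression steel yield.
Net tension couple steel: A_s − A'_s = 4880 mm².
a = (A_s − A'_s) f_y / (0.85 f'_c b) = 2049600/(0.85 × 29.2 × 435) = 189.84 mm.
c = a/β₁ = 189.84/0.841 = 225.73 mm; ε'_s = 0.003(c − d')/c = 0.0022 ≥ f_y/E_s = 0.0021, so compression steel does yield.
M_n = (A_s − A'_s) f_y (d − a/2) + A'_s f_y (d − d') = [2049600 × (640 − 94.92) + 499800 × (640 − 62)] × 10⁻⁶ = 1117.20 + 288.88 = 1406.08 kN·m.

M_n ≈ 1410 kN·m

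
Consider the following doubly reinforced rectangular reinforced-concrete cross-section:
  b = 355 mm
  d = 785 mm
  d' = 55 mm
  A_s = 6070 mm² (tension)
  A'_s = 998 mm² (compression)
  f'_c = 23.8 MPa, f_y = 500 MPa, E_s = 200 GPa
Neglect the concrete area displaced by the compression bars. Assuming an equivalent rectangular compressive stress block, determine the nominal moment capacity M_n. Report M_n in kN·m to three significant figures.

M_n ≈ 1910 kN·m

Assume both tension and compression steel yield.
Net tension couple steel: A_s − A'_s = 5072 mm².
a = (A_s − A'_s) f_y / (0.85 f'_c b) = 2536000/(0.85 × 23.8 × 355) = 353.12 mm.
c = a/β₁ = 353.12/0.85 = 415.44 mm; ε'_s = 0.003(c − d')/c = 0.0026 ≥ f_y/E_s = 0.0025, so compression steel does yield.
M_n = (A_s − A'_s) f_y (d − a/2) + A'_s f_y (d − d') = [2536000 × (785 − 176.56) + 499000 × (785 − 55)] × 10⁻⁶ = 1543.00 + 364.27 = 1907.27 kN·m.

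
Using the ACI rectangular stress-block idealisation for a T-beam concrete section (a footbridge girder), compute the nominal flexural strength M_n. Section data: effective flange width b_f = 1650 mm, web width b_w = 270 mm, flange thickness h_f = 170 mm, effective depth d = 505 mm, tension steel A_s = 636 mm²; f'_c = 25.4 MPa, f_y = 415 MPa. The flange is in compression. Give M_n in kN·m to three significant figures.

M_n ≈ 132 kN·m

Tension: T = A_s f_y = 636 × 415 = 263940 N.
Try a within the flange: a = T/(0.85 f'_c b_f) = 263940/(0.85 × 25.4 × 1650) = 7.41 mm.
Since a = 7.41 ≤ h_f = 170 mm, the stress block lies entirely in the flange; analyse as a rectangular beam of width b_f.
M_n = T(d − a/2) = 263940 × (505 − 3.705) = 132.31 × 10⁶ N·mm.
M_n = 132.31 kN·m.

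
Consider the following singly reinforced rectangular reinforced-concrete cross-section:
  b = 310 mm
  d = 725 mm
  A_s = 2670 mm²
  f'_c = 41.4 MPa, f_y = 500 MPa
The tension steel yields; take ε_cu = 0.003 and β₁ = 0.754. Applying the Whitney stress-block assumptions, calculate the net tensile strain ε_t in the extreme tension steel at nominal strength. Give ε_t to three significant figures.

ε_t ≈ 0.0104

a = A_s f_y/(0.85 f'_c b) = 122.38 mm.
β₁ = 0.754, so c = a/β₁ = 122.38/0.754 = 162.31 mm.
From the linear strain diagram with ε_cu = 0.003: ε_t = 0.003 (d − c)/c = 0.003 × (725 − 162.31)/162.31 = 0.0104.
Since ε_t ≥ 0.005, the section is tension-controlled.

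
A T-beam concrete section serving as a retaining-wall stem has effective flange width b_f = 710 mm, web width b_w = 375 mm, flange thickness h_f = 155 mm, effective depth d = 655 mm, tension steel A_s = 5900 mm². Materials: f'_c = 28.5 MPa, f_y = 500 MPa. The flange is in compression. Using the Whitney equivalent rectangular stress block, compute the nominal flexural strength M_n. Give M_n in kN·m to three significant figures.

M_n ≈ 1680 kN·m

Tension: T = A_s f_y = 5900 × 500 = 2950000 N.
Try a within the flange: a = T/(0.85 f'_c b_f) = 2950000/(0.85 × 28.5 × 710) = 171.51 mm.
a = 171.51 > h_f = 155 mm: the block extends into the web. Split into flange-overhang and web parts.
C_f = 0.85 f'_c (b_f − b_w) h_f = 0.85 × 28.5 × (710 − 375) × 155 = 1257883 N.
Remaining web compression depth: a_w = (T − C_f)/(0.85 f'_c b_w) = (2950000 − 1257883)/(0.85 × 28.5 × 375) = 186.27 mm.
M_n = C_f(d − h_f/2) + (T − C_f)(d − a_w/2) = 1257883 × (655 − 77.5) + 1692117 × (655 − 93.135) = 726.43 + 950.74 = 1677.17 × 10⁶ N·mm.
M_n = 1677.17 kN·m.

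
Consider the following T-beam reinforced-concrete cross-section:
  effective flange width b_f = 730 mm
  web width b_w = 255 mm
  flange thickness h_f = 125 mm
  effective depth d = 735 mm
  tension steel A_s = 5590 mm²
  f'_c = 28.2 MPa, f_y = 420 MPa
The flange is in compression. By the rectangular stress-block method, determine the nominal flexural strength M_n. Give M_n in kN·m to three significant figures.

M_n ≈ 1570 kN·m

Tension: T = A_s f_y = 5590 × 420 = 2347800 N.
Try a within the flange: a = T/(0.85 f'_c b_f) = 2347800/(0.85 × 28.2 × 730) = 134.17 mm.
a = 134.17 > h_f = 125 mm: the block extends into the web. Split into flange-overhang and web parts.
C_f = 0.85 f'_c (b_f − b_w) h_f = 0.85 × 28.2 × (730 − 255) × 125 = 1423219 N.
Remaining web compression depth: a_w = (T − C_f)/(0.85 f'_c b_w) = (2347800 − 1423219)/(0.85 × 28.2 × 255) = 151.26 mm.
M_n = C_f(d − h_f/2) + (T − C_f)(d − a_w/2) = 1423219 × (735 − 62.5) + 924581 × (735 − 75.63) = 957.11 + 609.64 = 1566.75 × 10⁶ N·mm.
M_n = 1566.75 kN·m.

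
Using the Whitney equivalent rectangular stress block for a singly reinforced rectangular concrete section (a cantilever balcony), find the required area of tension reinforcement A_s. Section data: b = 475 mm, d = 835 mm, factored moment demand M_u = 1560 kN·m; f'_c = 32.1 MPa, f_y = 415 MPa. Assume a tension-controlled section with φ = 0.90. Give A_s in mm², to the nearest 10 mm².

A_s ≈ 5600 mm²

M_n = M_u/φ = 1560/0.90 = 1733.33 kN·m.
With M_n = 0.85 f'_c a b (d − a/2), solve the quadratic for a:
a = d − √(d² − 2M_n/(0.85 f'_c b)) = 835 − √(835² − 2 × 1733.33×10⁶/(0.85 × 32.1 × 475)) = 179.45 mm.
A_s = 0.85 f'_c a b / f_y = 0.85 × 32.1 × 179.45 × 475 / 415 = 5604.2 mm².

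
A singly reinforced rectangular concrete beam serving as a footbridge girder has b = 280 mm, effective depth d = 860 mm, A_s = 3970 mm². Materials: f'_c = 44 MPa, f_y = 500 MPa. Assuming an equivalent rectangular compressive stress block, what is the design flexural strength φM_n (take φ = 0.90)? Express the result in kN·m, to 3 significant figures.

T = A_s f_y = 3970 × 500 = 1985000 N = 1985 kN.
From C = T: a = T/(0.85 f'_c b) = 1985000/(0.85 × 44 × 280) = 189.55 mm.
M_n = T(d − a/2) = 1985 kN × (860 − 94.775) mm = 1518.97 kN·m.
φM_n = 0.90 × 1518.97 = 1367.07 kN·m.

φM_n ≈ 1370 kN·m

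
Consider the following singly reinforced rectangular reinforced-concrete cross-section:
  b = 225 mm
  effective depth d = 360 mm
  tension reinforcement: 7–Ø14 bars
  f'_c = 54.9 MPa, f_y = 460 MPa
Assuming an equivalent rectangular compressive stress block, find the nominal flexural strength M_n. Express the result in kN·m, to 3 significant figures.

A_s = 7 × 154 = 1078 mm².
T = A_s f_y = 1078 × 460 = 495880 N = 495.88 kN.
From C = T: a = T/(0.85 f'_c b) = 495880/(0.85 × 54.9 × 225) = 47.23 mm.
M_n = T(d − a/2) = 495.88 kN × (360 − 23.615) mm = 166.81 kN·m.

M_n ≈ 167 kN·m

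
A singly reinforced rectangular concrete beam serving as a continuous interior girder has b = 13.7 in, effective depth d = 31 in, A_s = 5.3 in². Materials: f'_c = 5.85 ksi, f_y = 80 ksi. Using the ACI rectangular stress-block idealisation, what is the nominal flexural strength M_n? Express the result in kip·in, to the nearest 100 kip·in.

M_n ≈ 11800 kip·in

T = A_s f_y = 5.3 × 80 = 424 kips.
a = T/(0.85 f'_c b) = 424/(0.85 × 5.85 × 13.7) = 6.224 in.
M_n = T(d − a/2) = 424 × (31 − 3.112) = 11824.5 kip·in.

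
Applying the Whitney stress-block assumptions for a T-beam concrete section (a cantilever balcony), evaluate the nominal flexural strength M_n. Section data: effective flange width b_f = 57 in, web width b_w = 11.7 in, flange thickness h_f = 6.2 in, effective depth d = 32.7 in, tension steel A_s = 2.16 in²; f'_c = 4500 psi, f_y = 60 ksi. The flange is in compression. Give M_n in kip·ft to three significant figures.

M_n ≈ 350 kip·ft

Tension: T = A_s f_y = 2.16 × 60 = 129.6 kips.
Try a within the flange: a = T/(0.85 f'_c b_f) = 129.6/(0.85 × 4.5 × 57) = 0.594 in.
Since a = 0.594 ≤ h_f = 6.2 in, the stress block lies entirely in the flange; analyse as a rectangular beam of width b_f.
M_n = T(d − a/2) = 129.6 × (32.7 − 0.297) = 4199.4 kip·in.
M_n = 4199.4/12 = 349.95 kip·ft.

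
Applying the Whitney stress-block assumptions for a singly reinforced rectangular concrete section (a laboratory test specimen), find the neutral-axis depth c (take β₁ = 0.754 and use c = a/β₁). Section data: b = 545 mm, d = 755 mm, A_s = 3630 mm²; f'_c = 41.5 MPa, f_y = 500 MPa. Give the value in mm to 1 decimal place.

T = A_s f_y = 3630 × 500 = 1815000 N = 1815 kN.
Setting C = 0.85 f'_c a b equal to T: a = 1815000/(0.85 × 41.5 × 545) = 94.409 mm.
With β₁ = 0.754, c = a/β₁ = 94.409/0.754 = 125.2 mm.

c ≈ 125.2 mm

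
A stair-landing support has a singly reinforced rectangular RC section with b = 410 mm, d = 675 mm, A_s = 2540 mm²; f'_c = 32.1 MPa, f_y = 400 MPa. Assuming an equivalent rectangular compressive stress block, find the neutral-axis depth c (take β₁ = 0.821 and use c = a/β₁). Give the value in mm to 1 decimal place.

T = A_s f_y = 2540 × 400 = 1016000 N = 1016 kN.
Setting C = 0.85 f'_c a b equal to T: a = 1016000/(0.85 × 32.1 × 410) = 90.821 mm.
With β₁ = 0.821, c = a/β₁ = 90.821/0.821 = 110.6 mm.

c ≈ 110.6 mm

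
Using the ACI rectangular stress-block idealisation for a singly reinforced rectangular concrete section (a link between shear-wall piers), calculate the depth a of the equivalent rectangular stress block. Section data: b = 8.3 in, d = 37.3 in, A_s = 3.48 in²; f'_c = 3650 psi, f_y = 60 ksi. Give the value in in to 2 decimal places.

a ≈ 8.11 in

T = A_s f_y = 3.48 × 60 = 208.8 kips.
a = T/(0.85 f'_c b) = 208.8/(0.85 × 3.65 × 8.3) = 8.11 in.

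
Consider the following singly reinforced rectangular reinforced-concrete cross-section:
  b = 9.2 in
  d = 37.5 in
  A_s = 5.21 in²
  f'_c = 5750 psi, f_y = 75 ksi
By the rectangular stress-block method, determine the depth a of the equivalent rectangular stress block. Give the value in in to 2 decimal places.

T = A_s f_y = 5.21 × 75 = 390.75 kips.
a = T/(0.85 f'_c b) = 390.75/(0.85 × 5.75 × 9.2) = 8.69 in.

a ≈ 8.69 in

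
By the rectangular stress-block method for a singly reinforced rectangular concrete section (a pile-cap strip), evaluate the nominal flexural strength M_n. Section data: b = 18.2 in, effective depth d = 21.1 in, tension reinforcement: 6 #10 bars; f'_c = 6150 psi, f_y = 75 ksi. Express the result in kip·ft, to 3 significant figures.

A_s = 6 × 1.27 = 7.62 in².
T = A_s f_y = 7.62 × 75 = 571.5 kips.
a = T/(0.85 f'_c b) = 571.5/(0.85 × 6.15 × 18.2) = 6.007 in.
M_n = T(d − a/2) = 571.5 × (21.1 − 3.0035) = 10342.1 kip·in = 10342.1/12 = 861.84 kip·ft.

M_n ≈ 862 kip·ft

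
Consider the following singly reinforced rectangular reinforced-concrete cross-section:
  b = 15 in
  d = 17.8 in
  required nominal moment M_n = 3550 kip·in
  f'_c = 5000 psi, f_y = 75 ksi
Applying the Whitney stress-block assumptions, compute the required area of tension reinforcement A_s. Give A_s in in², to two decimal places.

From M_n = 0.85 f'_c a b (d − a/2):
a = d − √(d² − 2M_n/(0.85 f'_c b)) = 17.8 − √(17.8² − 2 × 3550/(0.85 × 5 × 15)) = 3.466 in.
A_s = 0.85 f'_c a b / f_y = 0.85 × 5 × 3.466 × 15 / 75 = 2.946 in².

A_s ≈ 2.95 in²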